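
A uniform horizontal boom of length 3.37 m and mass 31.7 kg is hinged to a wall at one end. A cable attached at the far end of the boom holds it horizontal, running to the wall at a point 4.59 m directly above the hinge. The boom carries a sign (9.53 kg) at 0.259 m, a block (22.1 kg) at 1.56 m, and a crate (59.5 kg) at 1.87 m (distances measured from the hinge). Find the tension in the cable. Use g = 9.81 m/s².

T ≈ 728 N

About the hinge:
Beam weight: 31.7 × 9.81 = 311 N down at 1.685 m → arm 1.685 m, τ = 311 × 1.685 = 524 N·m clockwise.
Sign: 9.53 × 9.81 = 93.49 N down at 0.259 m → arm 0.259 m, τ = 93.49 × 0.259 = 24.21 N·m clockwise.
Block: 22.1 × 9.81 = 216.8 N down at 1.56 m → arm 1.56 m, τ = 216.8 × 1.56 = 338.2 N·m clockwise.
Crate: 59.5 × 9.81 = 583.7 N down at 1.87 m → arm 1.87 m, τ = 583.7 × 1.87 = 1092 N·m clockwise.
Total clockwise load moment = 1978 N·m.
The cable tension T acts at 3.37 m; only its component perpendicular to the boom, T sinθ, produces torque. sinθ = h/√(h²+d²) = 4.59/√(4.59²+3.37²) = 0.8061.
For rotational equilibrium, T × 3.37 × 0.8061 = 1978, so T = 1978 / 2.717 = 728 N.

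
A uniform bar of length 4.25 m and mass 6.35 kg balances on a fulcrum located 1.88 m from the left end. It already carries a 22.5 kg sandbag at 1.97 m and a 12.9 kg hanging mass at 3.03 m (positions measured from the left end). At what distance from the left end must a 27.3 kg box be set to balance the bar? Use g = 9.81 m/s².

Sum moments about the fulcrum (at 1.88 m from the left end) (the support reaction has zero arm there).
Beam weight: 6.35 × 9.81 = 62.29 N down at 2.125 m → arm 0.245 m, τ = 62.29 × 0.245 = 15.26 N·m clockwise.
Sandbag: 22.5 × 9.81 = 220.7 N down at 1.97 m → arm 0.09 m, τ = 220.7 × 0.09 = 19.86 N·m clockwise.
Hanging mass: 12.9 × 9.81 = 126.5 N down at 3.03 m → arm 1.15 m, τ = 126.5 × 1.15 = 145.5 N·m clockwise.
Net moment of existing loads = 180.6 N·m clockwise.
The box weighs 27.3 × 9.81 = 267.8 N and must supply an equal counterclockwise moment, so its lever arm about the fulcrum is 180.6 / 267.8 = 0.674 m.
That puts it at 1.88 − 0.674 = 1.21 m from the left end.

x ≈ 1.21 m from the left end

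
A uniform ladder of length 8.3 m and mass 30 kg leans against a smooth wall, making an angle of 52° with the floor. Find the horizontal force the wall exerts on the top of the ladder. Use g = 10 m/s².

N_wall ≈ 117 N

Sum moments about the foot of the ladder (the floor normal and friction both act there and drop out).
Ladder weight 30×10 = 300 N acts at 4.15 m along the ladder; its horizontal arm is 4.15·cos52° = 2.555 m → τ = 766.5 N·m clockwise.
Wall normal N acts horizontally at the top; its moment arm is the height L sinθ = 8.3·sin52° = 6.54 m, counterclockwise.
Setting net torque to zero: N × 6.54 = 766.5 → N = 117 N.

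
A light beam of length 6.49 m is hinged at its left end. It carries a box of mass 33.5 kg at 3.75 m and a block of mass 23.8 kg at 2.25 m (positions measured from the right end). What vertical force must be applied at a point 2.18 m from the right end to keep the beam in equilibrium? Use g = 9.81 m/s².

Sum moments about the left end (the unknown pivot reaction has zero arm there).
Box: 33.5 × 9.81 = 328.6 N down at 3.75 m → arm 2.74 m, τ = 328.6 × 2.74 = 900.4 N·m clockwise.
Block: 23.8 × 9.81 = 233.5 N down at 2.25 m → arm 4.24 m, τ = 233.5 × 4.24 = 990 N·m clockwise.
Net moment of the loads = 1890 N·m clockwise.
The upward force F acts at a point 2.18 m from the right end, arm 4.31 m, giving F × 4.31 counterclockwise.
For rotational equilibrium, F × 4.31 = 1890, so F = 1890 / 4.31 = 439 N.

F ≈ 439 N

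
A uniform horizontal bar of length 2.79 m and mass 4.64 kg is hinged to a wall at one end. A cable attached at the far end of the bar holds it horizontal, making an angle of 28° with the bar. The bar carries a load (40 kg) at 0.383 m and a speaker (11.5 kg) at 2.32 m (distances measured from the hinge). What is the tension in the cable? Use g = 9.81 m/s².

T ≈ 363 N

Taking torques about the hinge:
Beam weight: 4.64 × 9.81 = 45.52 N down at 1.395 m → arm 1.395 m, τ = 45.52 × 1.395 = 63.5 N·m clockwise.
Load: 40 × 9.81 = 392.4 N down at 0.383 m → arm 0.383 m, τ = 392.4 × 0.383 = 150.3 N·m clockwise.
Speaker: 11.5 × 9.81 = 112.8 N down at 2.32 m → arm 2.32 m, τ = 112.8 × 2.32 = 261.7 N·m clockwise.
Total clockwise load moment = 475.5 N·m.
The cable tension T acts at 2.79 m; only its component perpendicular to the bar, T sinθ, produces torque. sin 28° = 0.4695.
Στ = 0 ⇒ T × 2.79 × 0.4695 = 475.5 ⇒ T = 475.5 / 1.31 = 363 N.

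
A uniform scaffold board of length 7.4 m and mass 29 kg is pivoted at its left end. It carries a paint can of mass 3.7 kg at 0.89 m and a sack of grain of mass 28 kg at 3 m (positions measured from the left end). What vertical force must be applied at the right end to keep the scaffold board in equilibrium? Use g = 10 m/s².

Choose the left end as the axis so the unknown pivot reaction has zero arm there.
Beam weight: 29 × 10 = 290 N down at 3.7 m → arm 3.7 m, τ = 290 × 3.7 = 1073 N·m clockwise.
Paint can: 3.7 × 10 = 37 N down at 0.89 m → arm 0.89 m, τ = 37 × 0.89 = 32.93 N·m clockwise.
Sack of grain: 28 × 10 = 280 N down at 3 m → arm 3 m, τ = 280 × 3 = 840 N·m clockwise.
Net moment of the loads = 1946 N·m clockwise.
The upward force F acts at the right end, arm 7.4 m, giving F × 7.4 counterclockwise.
Στ = 0 ⇒ F × 7.4 = 1946 ⇒ F = 1946 / 7.4 = 263 N.

F ≈ 263 N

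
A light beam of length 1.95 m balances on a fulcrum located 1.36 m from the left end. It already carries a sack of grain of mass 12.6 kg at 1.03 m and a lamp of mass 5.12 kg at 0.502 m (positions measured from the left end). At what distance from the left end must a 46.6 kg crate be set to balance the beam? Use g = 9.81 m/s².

Taking torques about the fulcrum (at 1.36 m from the left end):
Sack of grain: 12.6 × 9.81 = 123.6 N down at 1.03 m → arm 0.33 m, τ = 123.6 × 0.33 = 40.79 N·m counterclockwise.
Lamp: 5.12 × 9.81 = 50.23 N down at 0.502 m → arm 0.858 m, τ = 50.23 × 0.858 = 43.1 N·m counterclockwise.
Net moment of existing loads = 83.89 N·m counterclockwise.
The crate weighs 46.6 × 9.81 = 457.1 N and must supply an equal clockwise moment, so its lever arm about the fulcrum is 83.89 / 457.1 = 0.184 m.
That puts it at 1.36 + 0.184 = 1.54 m from the left end.

x ≈ 1.54 m from the left end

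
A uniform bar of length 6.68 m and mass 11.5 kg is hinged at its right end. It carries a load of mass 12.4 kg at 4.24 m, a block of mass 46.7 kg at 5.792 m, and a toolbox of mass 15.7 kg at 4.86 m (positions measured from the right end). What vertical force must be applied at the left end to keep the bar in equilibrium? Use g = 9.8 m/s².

Choose the right end as the axis so the unknown pivot reaction has zero arm there.
Beam weight: 11.5 × 9.8 = 112.7 N down at 3.34 m → arm 3.34 m, τ = 112.7 × 3.34 = 376.4 N·m counterclockwise.
Load: 12.4 × 9.8 = 121.5 N down at 4.24 m → arm 4.24 m, τ = 121.5 × 4.24 = 515.2 N·m counterclockwise.
Block: 46.7 × 9.8 = 457.7 N down at 5.792 m → arm 5.792 m, τ = 457.7 × 5.792 = 2651 N·m counterclockwise.
Toolbox: 15.7 × 9.8 = 153.9 N down at 4.86 m → arm 4.86 m, τ = 153.9 × 4.86 = 748 N·m counterclockwise.
Net moment of the loads = 4291 N·m counterclockwise.
The upward force F acts at the left end, arm 6.68 m, giving F × 6.68 clockwise.
For rotational equilibrium, F × 6.68 = 4291, so F = 4291 / 6.68 = 642 N.

F ≈ 642 N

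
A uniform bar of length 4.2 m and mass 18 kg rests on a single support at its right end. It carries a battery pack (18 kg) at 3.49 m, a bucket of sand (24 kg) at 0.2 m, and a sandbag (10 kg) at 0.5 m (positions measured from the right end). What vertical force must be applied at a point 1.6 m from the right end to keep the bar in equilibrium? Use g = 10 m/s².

F ≈ 690 N

Sum moments about the right end (the unknown pivot reaction has zero arm there).
Beam weight: 18 × 10 = 180 N down at 2.1 m → arm 2.1 m, τ = 180 × 2.1 = 378 N·m counterclockwise.
Battery pack: 18 × 10 = 180 N down at 3.49 m → arm 3.49 m, τ = 180 × 3.49 = 628.2 N·m counterclockwise.
Bucket of sand: 24 × 10 = 240 N down at 0.2 m → arm 0.2 m, τ = 240 × 0.2 = 48 N·m counterclockwise.
Sandbag: 10 × 10 = 100 N down at 0.5 m → arm 0.5 m, τ = 100 × 0.5 = 50 N·m counterclockwise.
Net moment of the loads = 1104 N·m counterclockwise.
The upward force F acts at a point 1.6 m from the right end, arm 1.6 m, giving F × 1.6 clockwise.
Στ = 0 ⇒ F × 1.6 = 1104 ⇒ F = 1104 / 1.6 = 690 N.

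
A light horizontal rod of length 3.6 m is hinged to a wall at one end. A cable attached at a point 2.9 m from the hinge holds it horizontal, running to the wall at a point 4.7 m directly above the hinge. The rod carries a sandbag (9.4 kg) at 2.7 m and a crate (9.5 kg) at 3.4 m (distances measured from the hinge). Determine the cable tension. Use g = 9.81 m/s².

T ≈ 229 N

Choose the hinge as the axis so the unknown hinge reaction has zero arm there.
Sandbag: 9.4 × 9.81 = 92.21 N down at 2.7 m → arm 2.7 m, τ = 92.21 × 2.7 = 249 N·m clockwise.
Crate: 9.5 × 9.81 = 93.2 N down at 3.4 m → arm 3.4 m, τ = 93.2 × 3.4 = 316.9 N·m clockwise.
Total clockwise load moment = 565.9 N·m.
The cable tension T acts at 2.9 m; only its component perpendicular to the rod, T sinθ, produces torque. sinθ = h/√(h²+d²) = 4.7/√(4.7²+2.9²) = 0.851.
Balancing moments: T × 2.9 × 0.851 = 565.9, giving T = 565.9 / 2.468 = 229 N.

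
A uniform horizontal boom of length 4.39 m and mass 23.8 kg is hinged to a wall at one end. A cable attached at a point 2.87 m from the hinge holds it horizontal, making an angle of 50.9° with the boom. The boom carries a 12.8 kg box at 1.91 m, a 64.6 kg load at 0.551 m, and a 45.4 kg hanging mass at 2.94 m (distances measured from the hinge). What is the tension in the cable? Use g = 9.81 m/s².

Sum moments about the hinge (the unknown hinge reaction has zero arm there).
Beam weight: 23.8 × 9.81 = 233.5 N down at 2.195 m → arm 2.195 m, τ = 233.5 × 2.195 = 512.5 N·m clockwise.
Box: 12.8 × 9.81 = 125.6 N down at 1.91 m → arm 1.91 m, τ = 125.6 × 1.91 = 239.9 N·m clockwise.
Load: 64.6 × 9.81 = 633.7 N down at 0.551 m → arm 0.551 m, τ = 633.7 × 0.551 = 349.2 N·m clockwise.
Hanging mass: 45.4 × 9.81 = 445.4 N down at 2.94 m → arm 2.94 m, τ = 445.4 × 2.94 = 1309 N·m clockwise.
Total clockwise load moment = 2411 N·m.
The cable tension T acts at 2.87 m; only its component perpendicular to the boom, T sinθ, produces torque. sin 50.9° = 0.776.
Balancing moments: T × 2.87 × 0.776 = 2411, giving T = 2411 / 2.227 = 1080 N.

T ≈ 1080 N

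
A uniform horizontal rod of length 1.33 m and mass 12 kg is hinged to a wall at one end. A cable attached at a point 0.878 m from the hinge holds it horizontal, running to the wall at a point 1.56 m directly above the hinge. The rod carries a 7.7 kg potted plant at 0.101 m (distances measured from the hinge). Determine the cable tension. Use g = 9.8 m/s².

About the hinge:
Beam weight: 12 × 9.8 = 117.6 N down at 0.665 m → arm 0.665 m, τ = 117.6 × 0.665 = 78.2 N·m clockwise.
Potted plant: 7.7 × 9.8 = 75.46 N down at 0.101 m → arm 0.101 m, τ = 75.46 × 0.101 = 7.621 N·m clockwise.
Total clockwise load moment = 85.82 N·m.
The cable tension T acts at 0.878 m; only its component perpendicular to the rod, T sinθ, produces torque. sinθ = h/√(h²+d²) = 1.56/√(1.56²+0.878²) = 0.8715.
Balancing moments: T × 0.878 × 0.8715 = 85.82, giving T = 85.82 / 0.7652 = 112 N.

T ≈ 112 N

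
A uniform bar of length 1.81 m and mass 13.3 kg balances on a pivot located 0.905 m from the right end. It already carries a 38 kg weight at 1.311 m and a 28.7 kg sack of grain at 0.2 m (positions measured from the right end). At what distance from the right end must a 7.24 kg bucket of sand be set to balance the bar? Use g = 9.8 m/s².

x ≈ 1.57 m from the right end

Take moments about the pivot (at 0.905 m from the right end).
Beam weight: acts at the pivot, moment arm 0 → no torque.
Weight: 38 × 9.8 = 372.4 N down at 1.311 m → arm 0.406 m, τ = 372.4 × 0.406 = 151.2 N·m counterclockwise.
Sack of grain: 28.7 × 9.8 = 281.3 N down at 0.2 m → arm 0.705 m, τ = 281.3 × 0.705 = 198.3 N·m clockwise.
Net moment of existing loads = 47.1 N·m clockwise.
The bucket of sand weighs 7.24 × 9.8 = 70.95 N and must supply an equal counterclockwise moment, so its lever arm about the pivot is 47.1 / 70.95 = 0.664 m.
That puts it at 0.905 + 0.664 = 1.57 m from the right end.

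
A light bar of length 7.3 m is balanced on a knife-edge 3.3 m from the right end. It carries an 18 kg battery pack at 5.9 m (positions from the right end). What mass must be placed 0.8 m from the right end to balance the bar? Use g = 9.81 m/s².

m ≈ 18.7 kg

Taking torques about the knife-edge (at 3.3 m from the right end):
Battery pack: 18 × 9.81 = 176.6 N down at 5.9 m → arm 2.6 m, τ = 176.6 × 2.6 = 459.2 N·m counterclockwise.
Net moment of known loads = 459.2 N·m counterclockwise.
An unknown mass m at 0.8 m has arm 2.5 m; its moment is m·g·2.5 clockwise.
Setting net torque to zero: m × 9.81 × 2.5 = 459.2 → m = 459.2 / (9.81 × 2.5) = 18.7 kg.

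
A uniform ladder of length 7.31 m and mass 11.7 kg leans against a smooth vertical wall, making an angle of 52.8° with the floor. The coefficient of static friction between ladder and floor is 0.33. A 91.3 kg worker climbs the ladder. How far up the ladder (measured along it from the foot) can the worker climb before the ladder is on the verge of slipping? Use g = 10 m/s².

Sum moments about the foot of the ladder (the floor normal and friction both act there and drop out).
Ladder weight 11.7×10 = 117 N acts at 3.655 m along the ladder; its horizontal arm is 3.655·cos52.8° = 2.21 m → τ = 258.6 N·m clockwise.
Worker weight 91.3×10 = 913 N at distance d → arm d·cos52.8° → τ = 913·d·0.6046 clockwise.
Wall normal N at the top has arm L sinθ = 5.823 m counterclockwise, so Στ = 0 gives N·5.823 = 258.6 + 552·d.
ΣFy = 0 ⇒ N_floor = 1030 N, so the maximum friction is μ_s·N_floor = 0.33×1030 = 339.9 N. ΣFx = 0 ⇒ N_wall = f, so at the slipping point N = 339.9 N.
Substituting: 339.9×5.823 = 258.6 + 552·d ⇒ d = (1979 − 258.6) / 552 = 3.12 m.

d ≈ 3.12 m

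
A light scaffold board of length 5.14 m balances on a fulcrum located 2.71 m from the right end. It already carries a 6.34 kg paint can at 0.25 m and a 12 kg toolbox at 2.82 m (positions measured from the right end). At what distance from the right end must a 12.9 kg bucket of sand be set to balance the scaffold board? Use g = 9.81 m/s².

x ≈ 3.82 m from the right end

Choose the fulcrum (at 2.71 m from the right end) as the axis so the support reaction has zero arm there.
Paint can: 6.34 × 9.81 = 62.2 N down at 0.25 m → arm 2.46 m, τ = 62.2 × 2.46 = 153 N·m clockwise.
Toolbox: 12 × 9.81 = 117.7 N down at 2.82 m → arm 0.11 m, τ = 117.7 × 0.11 = 12.95 N·m counterclockwise.
Net moment of existing loads = 140.1 N·m clockwise.
The bucket of sand weighs 12.9 × 9.81 = 126.5 N and must supply an equal counterclockwise moment, so its lever arm about the fulcrum is 140.1 / 126.5 = 1.11 m.
That puts it at 2.71 + 1.11 = 3.82 m from the right end.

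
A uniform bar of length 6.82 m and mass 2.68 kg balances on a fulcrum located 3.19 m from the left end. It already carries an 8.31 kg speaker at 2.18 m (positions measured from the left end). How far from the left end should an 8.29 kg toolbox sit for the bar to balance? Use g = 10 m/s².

x ≈ 4.13 m from the left end

About the fulcrum (at 3.19 m from the left end):
Beam weight: 2.68 × 10 = 26.8 N down at 3.41 m → arm 0.22 m, τ = 26.8 × 0.22 = 5.896 N·m clockwise.
Speaker: 8.31 × 10 = 83.1 N down at 2.18 m → arm 1.01 m, τ = 83.1 × 1.01 = 83.93 N·m counterclockwise.
Net moment of existing loads = 78.03 N·m counterclockwise.
The toolbox weighs 8.29 × 10 = 82.9 N and must supply an equal clockwise moment, so its lever arm about the fulcrum is 78.03 / 82.9 = 0.941 m.
That puts it at 3.19 + 0.941 = 4.13 m from the left end.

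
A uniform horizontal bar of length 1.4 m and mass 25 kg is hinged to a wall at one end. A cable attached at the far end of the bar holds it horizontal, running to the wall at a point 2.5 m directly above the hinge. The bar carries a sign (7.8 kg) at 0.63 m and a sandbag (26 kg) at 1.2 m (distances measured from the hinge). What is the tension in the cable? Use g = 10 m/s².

T ≈ 439 N

About the hinge:
Beam weight: 25 × 10 = 250 N down at 0.7 m → arm 0.7 m, τ = 250 × 0.7 = 175 N·m clockwise.
Sign: 7.8 × 10 = 78 N down at 0.63 m → arm 0.63 m, τ = 78 × 0.63 = 49.14 N·m clockwise.
Sandbag: 26 × 10 = 260 N down at 1.2 m → arm 1.2 m, τ = 260 × 1.2 = 312 N·m clockwise.
Total clockwise load moment = 536.1 N·m.
The cable tension T acts at 1.4 m; only its component perpendicular to the bar, T sinθ, produces torque. sinθ = h/√(h²+d²) = 2.5/√(2.5²+1.4²) = 0.8725.
Στ = 0 ⇒ T × 1.4 × 0.8725 = 536.1 ⇒ T = 536.1 / 1.222 = 439 N.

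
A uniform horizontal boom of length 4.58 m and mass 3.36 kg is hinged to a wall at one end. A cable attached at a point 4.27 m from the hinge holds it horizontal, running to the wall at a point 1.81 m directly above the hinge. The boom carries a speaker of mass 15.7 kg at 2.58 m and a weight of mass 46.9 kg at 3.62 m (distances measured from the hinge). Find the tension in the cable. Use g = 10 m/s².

T ≈ 1310 N

Taking torques about the hinge:
Beam weight: 3.36 × 10 = 33.6 N down at 2.29 m → arm 2.29 m, τ = 33.6 × 2.29 = 76.94 N·m clockwise.
Speaker: 15.7 × 10 = 157 N down at 2.58 m → arm 2.58 m, τ = 157 × 2.58 = 405.1 N·m clockwise.
Weight: 46.9 × 10 = 469 N down at 3.62 m → arm 3.62 m, τ = 469 × 3.62 = 1698 N·m clockwise.
Total clockwise load moment = 2180 N·m.
The cable tension T acts at 4.27 m; only its component perpendicular to the boom, T sinθ, produces torque. sinθ = h/√(h²+d²) = 1.81/√(1.81²+4.27²) = 0.3903.
Setting net torque to zero: T × 4.27 × 0.3903 = 2180 → T = 2180 / 1.667 = 1310 N.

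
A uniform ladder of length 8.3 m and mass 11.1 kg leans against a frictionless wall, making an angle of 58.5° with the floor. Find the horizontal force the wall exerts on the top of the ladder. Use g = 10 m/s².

N_wall ≈ 34 N

Choose the foot of the ladder as the axis so the floor normal and friction both act there and drop out.
Ladder weight 11.1×10 = 111 N acts at 4.15 m along the ladder; its horizontal arm is 4.15·cos58.5° = 2.168 m → τ = 240.6 N·m clockwise.
Wall normal N acts horizontally at the top; its moment arm is the height L sinθ = 8.3·sin58.5° = 7.077 m, counterclockwise.
Στ = 0 ⇒ N × 7.077 = 240.6 ⇒ N = 34 N.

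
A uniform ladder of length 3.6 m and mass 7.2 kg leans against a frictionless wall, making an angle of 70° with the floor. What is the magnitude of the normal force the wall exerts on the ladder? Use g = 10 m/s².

Taking torques about the foot of the ladder:
Ladder weight 7.2×10 = 72 N acts at 1.8 m along the ladder; its horizontal arm is 1.8·cos70° = 0.6156 m → τ = 44.32 N·m clockwise.
Wall normal N acts horizontally at the top; its moment arm is the height L sinθ = 3.6·sin70° = 3.383 m, counterclockwise.
For rotational equilibrium, N × 3.383 = 44.32, so N = 13.1 N.

N_wall ≈ 13.1 N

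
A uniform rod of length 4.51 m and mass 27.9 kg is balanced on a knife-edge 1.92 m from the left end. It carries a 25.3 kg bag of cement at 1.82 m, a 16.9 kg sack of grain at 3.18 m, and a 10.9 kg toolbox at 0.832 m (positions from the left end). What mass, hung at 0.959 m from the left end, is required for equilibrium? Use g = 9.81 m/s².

Taking torques about the knife-edge (at 1.92 m from the left end):
Beam weight: 27.9 × 9.81 = 273.7 N down at 2.255 m → arm 0.335 m, τ = 273.7 × 0.335 = 91.69 N·m clockwise.
Bag of cement: 25.3 × 9.81 = 248.2 N down at 1.82 m → arm 0.1 m, τ = 248.2 × 0.1 = 24.82 N·m counterclockwise.
Sack of grain: 16.9 × 9.81 = 165.8 N down at 3.18 m → arm 1.26 m, τ = 165.8 × 1.26 = 208.9 N·m clockwise.
Toolbox: 10.9 × 9.81 = 106.9 N down at 0.832 m → arm 1.088 m, τ = 106.9 × 1.088 = 116.3 N·m counterclockwise.
Net moment of known loads = 159.5 N·m clockwise.
An unknown mass m at 0.959 m has arm 0.961 m; its moment is m·g·0.961 counterclockwise.
Setting net torque to zero: m × 9.81 × 0.961 = 159.5 → m = 159.5 / (9.81 × 0.961) = 16.9 kg.

m ≈ 16.9 kg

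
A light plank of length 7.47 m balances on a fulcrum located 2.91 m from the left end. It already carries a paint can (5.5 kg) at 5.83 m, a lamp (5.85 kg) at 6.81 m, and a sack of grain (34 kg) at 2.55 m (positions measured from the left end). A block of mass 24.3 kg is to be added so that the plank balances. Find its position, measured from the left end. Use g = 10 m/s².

About the fulcrum (at 2.91 m from the left end):
Paint can: 5.5 × 10 = 55 N down at 5.83 m → arm 2.92 m, τ = 55 × 2.92 = 160.6 N·m clockwise.
Lamp: 5.85 × 10 = 58.5 N down at 6.81 m → arm 3.9 m, τ = 58.5 × 3.9 = 228.2 N·m clockwise.
Sack of grain: 34 × 10 = 340 N down at 2.55 m → arm 0.36 m, τ = 340 × 0.36 = 122.4 N·m counterclockwise.
Net moment of existing loads = 266.4 N·m clockwise.
The block weighs 24.3 × 10 = 243 N and must supply an equal counterclockwise moment, so its lever arm about the fulcrum is 266.4 / 243 = 1.1 m.
That puts it at 2.91 − 1.1 = 1.81 m from the left end.

x ≈ 1.81 m from the left end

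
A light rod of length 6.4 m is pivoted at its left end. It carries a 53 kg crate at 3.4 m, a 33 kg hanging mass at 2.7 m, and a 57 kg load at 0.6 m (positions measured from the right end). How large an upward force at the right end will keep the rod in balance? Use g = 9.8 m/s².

F ≈ 937 N

Taking torques about the left end:
Crate: 53 × 9.8 = 519.4 N down at 3.4 m → arm 3 m, τ = 519.4 × 3 = 1558 N·m clockwise.
Hanging mass: 33 × 9.8 = 323.4 N down at 2.7 m → arm 3.7 m, τ = 323.4 × 3.7 = 1197 N·m clockwise.
Load: 57 × 9.8 = 558.6 N down at 0.6 m → arm 5.8 m, τ = 558.6 × 5.8 = 3240 N·m clockwise.
Net moment of the loads = 5995 N·m clockwise.
The upward force F acts at the right end, arm 6.4 m, giving F × 6.4 counterclockwise.
For rotational equilibrium, F × 6.4 = 5995, so F = 5995 / 6.4 = 937 N.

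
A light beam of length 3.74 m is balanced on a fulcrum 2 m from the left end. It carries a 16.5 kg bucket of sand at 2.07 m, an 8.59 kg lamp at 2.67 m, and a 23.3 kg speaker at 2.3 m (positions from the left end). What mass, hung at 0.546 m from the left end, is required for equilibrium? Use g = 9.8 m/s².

m ≈ 9.56 kg

Taking torques about the fulcrum (at 2 m from the left end):
Bucket of sand: 16.5 × 9.8 = 161.7 N down at 2.07 m → arm 0.07 m, τ = 161.7 × 0.07 = 11.32 N·m clockwise.
Lamp: 8.59 × 9.8 = 84.18 N down at 2.67 m → arm 0.67 m, τ = 84.18 × 0.67 = 56.4 N·m clockwise.
Speaker: 23.3 × 9.8 = 228.3 N down at 2.3 m → arm 0.3 m, τ = 228.3 × 0.3 = 68.49 N·m clockwise.
Net moment of known loads = 136.2 N·m clockwise.
An unknown mass m at 0.546 m has arm 1.454 m; its moment is m·g·1.454 counterclockwise.
Στ = 0 ⇒ m × 9.8 × 1.454 = 136.2 ⇒ m = 136.2 / (9.8 × 1.454) = 9.56 kg.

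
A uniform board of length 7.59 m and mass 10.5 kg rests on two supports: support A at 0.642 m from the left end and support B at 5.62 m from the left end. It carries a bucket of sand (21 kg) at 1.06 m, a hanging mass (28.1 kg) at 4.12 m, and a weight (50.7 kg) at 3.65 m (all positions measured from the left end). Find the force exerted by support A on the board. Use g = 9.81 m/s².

R_A ≈ 506 N

Choose support B as the axis so its reaction then has zero moment arm.
Beam weight: 10.5 × 9.81 = 103 N down at 3.795 m → arm 1.825 m, τ = 103 × 1.825 = 188 N·m counterclockwise.
Bucket of sand: 21 × 9.81 = 206 N down at 1.06 m → arm 4.56 m, τ = 206 × 4.56 = 939.4 N·m counterclockwise.
Hanging mass: 28.1 × 9.81 = 275.7 N down at 4.12 m → arm 1.5 m, τ = 275.7 × 1.5 = 413.5 N·m counterclockwise.
Weight: 50.7 × 9.81 = 497.4 N down at 3.65 m → arm 1.97 m, τ = 497.4 × 1.97 = 979.9 N·m counterclockwise.
Net load moment about support B = 2521 N·m counterclockwise.
Reaction R at support A is upward at 0.642 m, arm 4.978 m → moment R × 4.978 clockwise.
For rotational equilibrium, R × 4.978 = 2521, so R = 506 N.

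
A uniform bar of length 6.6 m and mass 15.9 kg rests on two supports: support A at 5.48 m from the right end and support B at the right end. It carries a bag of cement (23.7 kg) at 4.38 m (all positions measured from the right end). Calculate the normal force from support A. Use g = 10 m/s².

Choose support B as the axis so its reaction then has zero moment arm.
Beam weight: 15.9 × 10 = 159 N down at 3.3 m → arm 3.3 m, τ = 159 × 3.3 = 524.7 N·m counterclockwise.
Bag of cement: 23.7 × 10 = 237 N down at 4.38 m → arm 4.38 m, τ = 237 × 4.38 = 1038 N·m counterclockwise.
Net load moment about support B = 1563 N·m counterclockwise.
Reaction R at support A is upward at 5.48 m, arm 5.48 m → moment R × 5.48 clockwise.
Στ = 0 ⇒ R × 5.48 = 1563 ⇒ R = 285 N.

R_A ≈ 285 N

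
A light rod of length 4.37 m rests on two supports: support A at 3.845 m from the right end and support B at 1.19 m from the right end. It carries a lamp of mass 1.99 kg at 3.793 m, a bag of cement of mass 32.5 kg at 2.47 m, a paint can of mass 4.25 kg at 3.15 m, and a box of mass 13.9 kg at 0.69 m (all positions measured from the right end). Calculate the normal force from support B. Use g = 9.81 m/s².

R_B ≈ 338 N

Taking torques about support A:
Lamp: 1.99 × 9.81 = 19.52 N down at 3.793 m → arm 0.052 m, τ = 19.52 × 0.052 = 1.015 N·m clockwise.
Bag of cement: 32.5 × 9.81 = 318.8 N down at 2.47 m → arm 1.375 m, τ = 318.8 × 1.375 = 438.4 N·m clockwise.
Paint can: 4.25 × 9.81 = 41.69 N down at 3.15 m → arm 0.695 m, τ = 41.69 × 0.695 = 28.97 N·m clockwise.
Box: 13.9 × 9.81 = 136.4 N down at 0.69 m → arm 3.155 m, τ = 136.4 × 3.155 = 430.3 N·m clockwise.
Net load moment about support A = 898.7 N·m clockwise.
Reaction R at support B is upward at 1.19 m, arm 2.655 m → moment R × 2.655 counterclockwise.
Στ = 0 ⇒ R × 2.655 = 898.7 ⇒ R = 338 N.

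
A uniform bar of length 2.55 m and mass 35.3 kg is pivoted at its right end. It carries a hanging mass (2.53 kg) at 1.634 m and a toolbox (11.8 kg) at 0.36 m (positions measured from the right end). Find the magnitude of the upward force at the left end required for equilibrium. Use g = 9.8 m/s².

F ≈ 205 N

Take moments about the right end.
Beam weight: 35.3 × 9.8 = 345.9 N down at 1.275 m → arm 1.275 m, τ = 345.9 × 1.275 = 441 N·m counterclockwise.
Hanging mass: 2.53 × 9.8 = 24.79 N down at 1.634 m → arm 1.634 m, τ = 24.79 × 1.634 = 40.51 N·m counterclockwise.
Toolbox: 11.8 × 9.8 = 115.6 N down at 0.36 m → arm 0.36 m, τ = 115.6 × 0.36 = 41.62 N·m counterclockwise.
Net moment of the loads = 523.1 N·m counterclockwise.
The upward force F acts at the left end, arm 2.55 m, giving F × 2.55 clockwise.
Setting net torque to zero: F × 2.55 = 523.1 → F = 523.1 / 2.55 = 205 N.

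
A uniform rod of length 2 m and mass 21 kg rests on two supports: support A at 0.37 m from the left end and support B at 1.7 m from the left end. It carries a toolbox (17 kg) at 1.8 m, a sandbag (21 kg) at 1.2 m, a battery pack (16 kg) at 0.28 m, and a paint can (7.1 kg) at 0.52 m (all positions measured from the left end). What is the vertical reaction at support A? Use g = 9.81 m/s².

R_A ≈ 403 N

Taking torques about support B:
Beam weight: 21 × 9.81 = 206 N down at 1 m → arm 0.7 m, τ = 206 × 0.7 = 144.2 N·m counterclockwise.
Toolbox: 17 × 9.81 = 166.8 N down at 1.8 m → arm 0.1 m, τ = 166.8 × 0.1 = 16.68 N·m clockwise.
Sandbag: 21 × 9.81 = 206 N down at 1.2 m → arm 0.5 m, τ = 206 × 0.5 = 103 N·m counterclockwise.
Battery pack: 16 × 9.81 = 157 N down at 0.28 m → arm 1.42 m, τ = 157 × 1.42 = 222.9 N·m counterclockwise.
Paint can: 7.1 × 9.81 = 69.65 N down at 0.52 m → arm 1.18 m, τ = 69.65 × 1.18 = 82.19 N·m counterclockwise.
Net load moment about support B = 535.6 N·m counterclockwise.
Reaction R at support A is upward at 0.37 m, arm 1.33 m → moment R × 1.33 clockwise.
Balancing moments: R × 1.33 = 535.6, giving R = 403 N.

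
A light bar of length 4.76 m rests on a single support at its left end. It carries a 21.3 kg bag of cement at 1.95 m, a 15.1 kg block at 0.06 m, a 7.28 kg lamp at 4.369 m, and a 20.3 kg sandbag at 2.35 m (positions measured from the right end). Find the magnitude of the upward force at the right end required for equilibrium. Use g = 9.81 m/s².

Sum moments about the left end (the unknown pivot reaction has zero arm there).
Bag of cement: 21.3 × 9.81 = 209 N down at 1.95 m → arm 2.81 m, τ = 209 × 2.81 = 587.3 N·m clockwise.
Block: 15.1 × 9.81 = 148.1 N down at 0.06 m → arm 4.7 m, τ = 148.1 × 4.7 = 696.1 N·m clockwise.
Lamp: 7.28 × 9.81 = 71.42 N down at 4.369 m → arm 0.391 m, τ = 71.42 × 0.391 = 27.93 N·m clockwise.
Sandbag: 20.3 × 9.81 = 199.1 N down at 2.35 m → arm 2.41 m, τ = 199.1 × 2.41 = 479.8 N·m clockwise.
Net moment of the loads = 1791 N·m clockwise.
The upward force F acts at the right end, arm 4.76 m, giving F × 4.76 counterclockwise.
Balancing moments: F × 4.76 = 1791, giving F = 1791 / 4.76 = 376 N.

F ≈ 376 N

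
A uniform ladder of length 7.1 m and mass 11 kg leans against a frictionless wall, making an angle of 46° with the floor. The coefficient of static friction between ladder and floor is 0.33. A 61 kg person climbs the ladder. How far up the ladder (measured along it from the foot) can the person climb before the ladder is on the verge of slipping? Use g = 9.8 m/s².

d ≈ 2.22 m

Taking torques about the foot of the ladder:
Ladder weight 11×9.8 = 107.8 N acts at 3.55 m along the ladder; its horizontal arm is 3.55·cos46° = 2.466 m → τ = 265.8 N·m clockwise.
Person weight 61×9.8 = 597.8 N at distance d → arm d·cos46° → τ = 597.8·d·0.6947 clockwise.
Wall normal N at the top has arm L sinθ = 5.107 m counterclockwise, so Στ = 0 gives N·5.107 = 265.8 + 415.3·d.
ΣFy = 0 ⇒ N_floor = 705.6 N, so the maximum friction is μ_s·N_floor = 0.33×705.6 = 232.8 N. ΣFx = 0 ⇒ N_wall = f, so at the slipping point N = 232.8 N.
Substituting: 232.8×5.107 = 265.8 + 415.3·d ⇒ d = (1189 − 265.8) / 415.3 = 2.22 m.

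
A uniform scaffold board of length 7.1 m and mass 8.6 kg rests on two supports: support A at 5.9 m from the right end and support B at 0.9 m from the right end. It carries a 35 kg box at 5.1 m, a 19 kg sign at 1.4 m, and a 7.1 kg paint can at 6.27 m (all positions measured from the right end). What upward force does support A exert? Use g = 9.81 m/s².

Choose support B as the axis so its reaction then has zero moment arm.
Beam weight: 8.6 × 9.81 = 84.37 N down at 3.55 m → arm 2.65 m, τ = 84.37 × 2.65 = 223.6 N·m counterclockwise.
Box: 35 × 9.81 = 343.4 N down at 5.1 m → arm 4.2 m, τ = 343.4 × 4.2 = 1442 N·m counterclockwise.
Sign: 19 × 9.81 = 186.4 N down at 1.4 m → arm 0.5 m, τ = 186.4 × 0.5 = 93.2 N·m counterclockwise.
Paint can: 7.1 × 9.81 = 69.65 N down at 6.27 m → arm 5.37 m, τ = 69.65 × 5.37 = 374 N·m counterclockwise.
Net load moment about support B = 2133 N·m counterclockwise.
Reaction R at support A is upward at 5.9 m, arm 5 m → moment R × 5 clockwise.
Στ = 0 ⇒ R × 5 = 2133 ⇒ R = 427 N.

R_A ≈ 427 N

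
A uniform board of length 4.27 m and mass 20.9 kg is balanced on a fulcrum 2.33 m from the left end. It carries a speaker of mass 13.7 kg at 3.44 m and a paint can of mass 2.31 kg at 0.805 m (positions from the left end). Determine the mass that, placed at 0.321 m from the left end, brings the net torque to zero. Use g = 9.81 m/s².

Taking torques about the fulcrum (at 2.33 m from the left end):
Beam weight: 20.9 × 9.81 = 205 N down at 2.135 m → arm 0.195 m, τ = 205 × 0.195 = 39.98 N·m counterclockwise.
Speaker: 13.7 × 9.81 = 134.4 N down at 3.44 m → arm 1.11 m, τ = 134.4 × 1.11 = 149.2 N·m clockwise.
Paint can: 2.31 × 9.81 = 22.66 N down at 0.805 m → arm 1.525 m, τ = 22.66 × 1.525 = 34.56 N·m counterclockwise.
Net moment of known loads = 74.66 N·m clockwise.
An unknown mass m at 0.321 m has arm 2.009 m; its moment is m·g·2.009 counterclockwise.
Στ = 0 ⇒ m × 9.81 × 2.009 = 74.66 ⇒ m = 74.66 / (9.81 × 2.009) = 3.79 kg.

m ≈ 3.79 kg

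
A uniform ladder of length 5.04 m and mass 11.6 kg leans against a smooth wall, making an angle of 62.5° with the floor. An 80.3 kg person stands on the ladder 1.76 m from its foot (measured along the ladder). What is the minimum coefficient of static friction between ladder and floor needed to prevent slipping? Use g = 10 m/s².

μ_min ≈ 0.192

Take moments about the foot of the ladder.
Ladder weight 11.6×10 = 116 N acts at 2.52 m along the ladder; its horizontal arm is 2.52·cos62.5° = 1.164 m → τ = 135 N·m clockwise.
Person: 80.3×10 = 803 N at 1.76 m → arm 0.8127 m → τ = 652.6 N·m clockwise.
Wall normal N acts horizontally at the top; its moment arm is the height L sinθ = 5.04·sin62.5° = 4.471 m, counterclockwise.
Setting net torque to zero: N × 4.471 = 787.6 → N = 176.2 N.
ΣFx = 0 ⇒ f = N_wall = 176.2 N. ΣFy = 0 ⇒ N_floor = 919 N.
μ_min = f / N_floor = 176.2 / 919 = 0.192.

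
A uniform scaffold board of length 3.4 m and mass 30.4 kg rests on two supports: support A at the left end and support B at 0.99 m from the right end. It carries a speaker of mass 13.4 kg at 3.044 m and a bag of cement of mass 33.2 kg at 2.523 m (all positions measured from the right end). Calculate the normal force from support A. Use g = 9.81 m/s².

Choose support B as the axis so its reaction then has zero moment arm.
Beam weight: 30.4 × 9.81 = 298.2 N down at 1.7 m → arm 0.71 m, τ = 298.2 × 0.71 = 211.7 N·m counterclockwise.
Speaker: 13.4 × 9.81 = 131.5 N down at 3.044 m → arm 2.054 m, τ = 131.5 × 2.054 = 270.1 N·m counterclockwise.
Bag of cement: 33.2 × 9.81 = 325.7 N down at 2.523 m → arm 1.533 m, τ = 325.7 × 1.533 = 499.3 N·m counterclockwise.
Net load moment about support B = 981.1 N·m counterclockwise.
Reaction R at support A is upward at 3.4 m, arm 2.41 m → moment R × 2.41 clockwise.
For rotational equilibrium, R × 2.41 = 981.1, so R = 407 N.

R_A ≈ 407 N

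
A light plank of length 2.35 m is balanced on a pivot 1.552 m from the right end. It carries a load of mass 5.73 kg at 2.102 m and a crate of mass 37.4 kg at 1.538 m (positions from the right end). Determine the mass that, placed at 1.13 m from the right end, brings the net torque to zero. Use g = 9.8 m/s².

Choose the pivot (at 1.552 m from the right end) as the axis so the support reaction has zero arm there.
Load: 5.73 × 9.8 = 56.15 N down at 2.102 m → arm 0.55 m, τ = 56.15 × 0.55 = 30.88 N·m counterclockwise.
Crate: 37.4 × 9.8 = 366.5 N down at 1.538 m → arm 0.014 m, τ = 366.5 × 0.014 = 5.131 N·m clockwise.
Net moment of known loads = 25.75 N·m counterclockwise.
An unknown mass m at 1.13 m has arm 0.422 m; its moment is m·g·0.422 clockwise.
For rotational equilibrium, m × 9.8 × 0.422 = 25.75, so m = 25.75 / (9.8 × 0.422) = 6.23 kg.

m ≈ 6.23 kg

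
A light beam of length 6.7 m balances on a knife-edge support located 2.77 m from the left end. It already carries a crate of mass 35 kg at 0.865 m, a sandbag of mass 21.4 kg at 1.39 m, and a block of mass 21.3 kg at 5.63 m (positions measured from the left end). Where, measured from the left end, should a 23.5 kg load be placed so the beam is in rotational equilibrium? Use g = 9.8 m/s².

Take moments about the knife-edge support (at 2.77 m from the left end).
Crate: 35 × 9.8 = 343 N down at 0.865 m → arm 1.905 m, τ = 343 × 1.905 = 653.4 N·m counterclockwise.
Sandbag: 21.4 × 9.8 = 209.7 N down at 1.39 m → arm 1.38 m, τ = 209.7 × 1.38 = 289.4 N·m counterclockwise.
Block: 21.3 × 9.8 = 208.7 N down at 5.63 m → arm 2.86 m, τ = 208.7 × 2.86 = 596.9 N·m clockwise.
Net moment of existing loads = 345.9 N·m counterclockwise.
The load weighs 23.5 × 9.8 = 230.3 N and must supply an equal clockwise moment, so its lever arm about the knife-edge support is 345.9 / 230.3 = 1.5 m.
That puts it at 2.77 + 1.5 = 4.27 m from the left end.

x ≈ 4.27 m from the left end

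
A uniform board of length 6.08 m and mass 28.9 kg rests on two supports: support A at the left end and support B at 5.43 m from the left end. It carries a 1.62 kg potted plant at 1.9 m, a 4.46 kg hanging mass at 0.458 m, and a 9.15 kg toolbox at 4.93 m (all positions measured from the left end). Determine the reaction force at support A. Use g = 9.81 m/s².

R_A ≈ 183 N

Sum moments about support B (its reaction then has zero moment arm).
Beam weight: 28.9 × 9.81 = 283.5 N down at 3.04 m → arm 2.39 m, τ = 283.5 × 2.39 = 677.6 N·m counterclockwise.
Potted plant: 1.62 × 9.81 = 15.89 N down at 1.9 m → arm 3.53 m, τ = 15.89 × 3.53 = 56.09 N·m counterclockwise.
Hanging mass: 4.46 × 9.81 = 43.75 N down at 0.458 m → arm 4.972 m, τ = 43.75 × 4.972 = 217.5 N·m counterclockwise.
Toolbox: 9.15 × 9.81 = 89.76 N down at 4.93 m → arm 0.5 m, τ = 89.76 × 0.5 = 44.88 N·m counterclockwise.
Net load moment about support B = 996.1 N·m counterclockwise.
Reaction R at support A is upward at 0 m, arm 5.43 m → moment R × 5.43 clockwise.
Στ = 0 ⇒ R × 5.43 = 996.1 ⇒ R = 183 N.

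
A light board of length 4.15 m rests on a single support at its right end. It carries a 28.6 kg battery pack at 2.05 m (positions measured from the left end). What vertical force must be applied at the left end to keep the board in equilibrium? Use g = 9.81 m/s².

F ≈ 142 N

Sum moments about the right end (the unknown pivot reaction has zero arm there).
Battery pack: 28.6 × 9.81 = 280.6 N down at 2.05 m → arm 2.1 m, τ = 280.6 × 2.1 = 589.3 N·m counterclockwise.
Net moment of the loads = 589.3 N·m counterclockwise.
The upward force F acts at the left end, arm 4.15 m, giving F × 4.15 clockwise.
Setting net torque to zero: F × 4.15 = 589.3 → F = 589.3 / 4.15 = 142 N.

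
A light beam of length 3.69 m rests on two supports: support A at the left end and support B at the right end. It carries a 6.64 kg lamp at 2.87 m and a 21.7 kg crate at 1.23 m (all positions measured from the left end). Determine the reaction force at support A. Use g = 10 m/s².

About support B:
Lamp: 6.64 × 10 = 66.4 N down at 2.87 m → arm 0.82 m, τ = 66.4 × 0.82 = 54.45 N·m counterclockwise.
Crate: 21.7 × 10 = 217 N down at 1.23 m → arm 2.46 m, τ = 217 × 2.46 = 533.8 N·m counterclockwise.
Net load moment about support B = 588.2 N·m counterclockwise.
Reaction R at support A is upward at 0 m, arm 3.69 m → moment R × 3.69 clockwise.
Balancing moments: R × 3.69 = 588.2, giving R = 159 N.

R_A ≈ 159 N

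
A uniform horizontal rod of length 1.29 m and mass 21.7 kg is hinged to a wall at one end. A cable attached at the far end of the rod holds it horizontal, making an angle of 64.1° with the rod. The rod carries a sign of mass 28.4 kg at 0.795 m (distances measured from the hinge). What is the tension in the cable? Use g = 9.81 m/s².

About the hinge:
Beam weight: 21.7 × 9.81 = 212.9 N down at 0.645 m → arm 0.645 m, τ = 212.9 × 0.645 = 137.3 N·m clockwise.
Sign: 28.4 × 9.81 = 278.6 N down at 0.795 m → arm 0.795 m, τ = 278.6 × 0.795 = 221.5 N·m clockwise.
Total clockwise load moment = 358.8 N·m.
The cable tension T acts at 1.29 m; only its component perpendicular to the rod, T sinθ, produces torque. sin 64.1° = 0.8996.
Balancing moments: T × 1.29 × 0.8996 = 358.8, giving T = 358.8 / 1.16 = 309 N.

T ≈ 309 N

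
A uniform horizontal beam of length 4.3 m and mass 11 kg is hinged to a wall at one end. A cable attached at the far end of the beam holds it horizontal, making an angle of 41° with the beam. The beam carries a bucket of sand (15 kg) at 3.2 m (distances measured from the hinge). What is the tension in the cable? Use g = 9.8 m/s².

Take moments about the hinge.
Beam weight: 11 × 9.8 = 107.8 N down at 2.15 m → arm 2.15 m, τ = 107.8 × 2.15 = 231.8 N·m clockwise.
Bucket of sand: 15 × 9.8 = 147 N down at 3.2 m → arm 3.2 m, τ = 147 × 3.2 = 470.4 N·m clockwise.
Total clockwise load moment = 702.2 N·m.
The cable tension T acts at 4.3 m; only its component perpendicular to the beam, T sinθ, produces torque. sin 41° = 0.6561.
Balancing moments: T × 4.3 × 0.6561 = 702.2, giving T = 702.2 / 2.821 = 249 N.

T ≈ 249 N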